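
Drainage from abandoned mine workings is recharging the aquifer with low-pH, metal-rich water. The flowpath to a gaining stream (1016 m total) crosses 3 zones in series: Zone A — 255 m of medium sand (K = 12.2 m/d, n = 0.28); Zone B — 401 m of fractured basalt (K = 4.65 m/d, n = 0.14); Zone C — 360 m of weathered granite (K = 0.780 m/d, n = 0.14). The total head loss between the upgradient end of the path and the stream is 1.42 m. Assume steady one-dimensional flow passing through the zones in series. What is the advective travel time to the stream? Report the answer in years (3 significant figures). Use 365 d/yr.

Steady 1-D flow in series ⇒ the Darcy flux q is identical in every zone and the zone head losses add (resistances L/K in series).
Σ(L/K) = 255/12.2 + 401/4.65 + 360/0.780 = 20.90 + 86.24 + 461.5 = 568.7 d
q = ΔH / Σ(L/K) = 1.42 / 568.7 = 0.002497 m/d (same in every zone)
Zone A: v = q/n = 0.002497/0.28 = 0.008918 m/d → t_A = 255/0.008918 = 28590 d
Zone B: v = q/n = 0.002497/0.14 = 0.01784 m/d → t_B = 401/0.01784 = 22480 d
Zone C: v = q/n = 0.002497/0.14 = 0.01784 m/d → t_C = 360/0.01784 = 20180 d
Total t = 28590 + 22480 + 20180 = 71260 d
   = 71260 / 365 = 195 yr

195 years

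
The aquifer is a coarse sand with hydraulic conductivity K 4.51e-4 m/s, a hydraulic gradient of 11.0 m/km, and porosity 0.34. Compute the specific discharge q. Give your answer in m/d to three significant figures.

K = 4.51e-4 m/s × 86400 s/d = 38.97 m/d
q = Ki = 38.97 × 0.011 = 0.4286 m/d

0.429 m/d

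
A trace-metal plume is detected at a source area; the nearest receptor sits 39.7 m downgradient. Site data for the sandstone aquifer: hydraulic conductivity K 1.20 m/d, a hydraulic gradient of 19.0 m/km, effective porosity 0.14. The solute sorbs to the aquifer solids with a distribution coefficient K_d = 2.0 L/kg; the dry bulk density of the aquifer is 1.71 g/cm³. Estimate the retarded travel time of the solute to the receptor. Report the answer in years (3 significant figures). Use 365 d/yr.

17.0 years

Specific discharge q = 1.20 × 0.019 = 0.02280 m/d
Seepage velocity v = q / n = 0.02280 / 0.14 = 0.1629 m/d
Retardation R = 1 + ρ_b·K_d/n = 1 + 1.71×2.0/0.14 = 25.43
Contaminant velocity v_c = v/R = 0.1629/25.43 = 0.006404 m/d
t = L/v_c = 39.7/0.006404 = 6199 d
   = 6199/365 = 17.0 yr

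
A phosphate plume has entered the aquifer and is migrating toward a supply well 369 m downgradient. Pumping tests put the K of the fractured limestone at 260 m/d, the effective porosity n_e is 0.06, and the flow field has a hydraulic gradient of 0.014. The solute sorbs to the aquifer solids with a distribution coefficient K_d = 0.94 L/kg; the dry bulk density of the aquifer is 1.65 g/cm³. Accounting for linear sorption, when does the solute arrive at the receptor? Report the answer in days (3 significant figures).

163 days

Darcy flux q = K·i = 260 × 0.014 = 3.640 m/d
v = Ki/n = 260·0.014/0.06 = 60.67 m/d
Retardation R = 1 + ρ_b·K_d/n = 1 + 1.65×0.94/0.06 = 26.85
Contaminant velocity v_c = v/R = 60.67/26.85 = 2.259 m/d
t = L/v_c = 369/2.259 = 163.3 d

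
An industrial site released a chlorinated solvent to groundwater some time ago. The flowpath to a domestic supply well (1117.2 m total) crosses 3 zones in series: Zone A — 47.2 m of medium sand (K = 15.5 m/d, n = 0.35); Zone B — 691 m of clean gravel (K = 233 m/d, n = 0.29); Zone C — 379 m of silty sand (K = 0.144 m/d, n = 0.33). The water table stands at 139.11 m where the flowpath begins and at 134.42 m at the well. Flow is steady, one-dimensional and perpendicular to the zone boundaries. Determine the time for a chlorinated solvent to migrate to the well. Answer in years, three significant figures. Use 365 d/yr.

Total head drop ΔH = 139.11 − 134.42 = 4.69 m
Steady 1-D flow in series ⇒ the Darcy flux q is identical in every zone and the zone head losses add (resistances L/K in series).
Σ(L/K) = 47.2/15.5 + 691/233 + 379/0.144 = 3.045 + 2.966 + 2632 = 2638 d
q = ΔH / Σ(L/K) = 4.69 / 2638 = 0.001778 m/d (same in every zone)
Zone A: v = q/n = 0.001778/0.35 = 0.005080 m/d → t_A = 47.2/0.005080 = 9292 d
Zone B: v = q/n = 0.001778/0.29 = 0.006131 m/d → t_B = 691/0.006131 = 112700 d
Zone C: v = q/n = 0.001778/0.33 = 0.005388 m/d → t_C = 379/0.005388 = 70350 d
Total t = 9292 + 112700 + 70350 = 192400 d
   = 192400 / 365 = 527 yr

527 years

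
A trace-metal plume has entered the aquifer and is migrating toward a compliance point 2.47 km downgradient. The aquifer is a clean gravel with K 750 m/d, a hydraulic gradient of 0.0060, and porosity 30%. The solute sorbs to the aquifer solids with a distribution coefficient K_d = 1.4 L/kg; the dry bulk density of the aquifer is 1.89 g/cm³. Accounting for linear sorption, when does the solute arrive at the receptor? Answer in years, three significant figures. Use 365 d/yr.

Darcy flux q = K·i = 750 × 0.0060 = 4.500 m/d
v = Ki/n = 750·0.0060/0.30 = 15.00 m/d
Retardation R = 1 + ρ_b·K_d/n = 1 + 1.89×1.4/0.30 = 9.820
Contaminant velocity v_c = v/R = 15.00/9.820 = 1.527 m/d
L = 2.47 km = 2470 m
t = L/v_c = 2470/1.527 = 1617 d
   = 1617/365 = 4.43 yr

4.43 years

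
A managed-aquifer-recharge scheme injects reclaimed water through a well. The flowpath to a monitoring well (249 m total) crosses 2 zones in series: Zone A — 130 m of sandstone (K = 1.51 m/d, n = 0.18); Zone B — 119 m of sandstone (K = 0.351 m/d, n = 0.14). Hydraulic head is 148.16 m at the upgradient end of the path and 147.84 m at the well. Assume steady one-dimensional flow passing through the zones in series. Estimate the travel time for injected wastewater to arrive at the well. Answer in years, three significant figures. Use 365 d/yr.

146 years

Total head drop ΔH = 148.16 − 147.84 = 0.32 m
Continuity: the same q passes through each zone, so ΔH = q·Σ(L_j/K_j) — the zones act as resistances in series.
Σ(L/K) = 130/1.51 + 119/0.351 = 86.09 + 339.0 = 425.1 d
q = ΔH / Σ(L/K) = 0.32 / 425.1 = 7.527e-4 m/d (same in every zone)
Zone A: v = q/n = 7.527e-4/0.18 = 0.004182 m/d → t_A = 130/0.004182 = 31090 d
Zone B: v = q/n = 7.527e-4/0.14 = 0.005377 m/d → t_B = 119/0.005377 = 22130 d
Total t = 31090 + 22130 = 53220 d
   = 53220 / 365 = 146 yr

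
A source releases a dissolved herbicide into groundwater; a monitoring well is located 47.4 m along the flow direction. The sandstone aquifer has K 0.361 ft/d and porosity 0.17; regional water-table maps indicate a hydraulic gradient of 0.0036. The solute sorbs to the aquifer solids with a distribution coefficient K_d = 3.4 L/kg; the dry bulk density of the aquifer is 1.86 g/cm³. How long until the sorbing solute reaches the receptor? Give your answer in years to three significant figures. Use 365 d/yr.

K = 0.361 ft/d × 0.3048 = 0.1100 m/d
Specific discharge q = 0.1100 × 0.0036 = 3.961e-4 m/d
v_s = q/n_e = 3.961e-4/0.17 = 0.002330 m/d
Retardation R = 1 + ρ_b·K_d/n = 1 + 1.86×3.4/0.17 = 38.20
Contaminant velocity v_c = v/R = 0.002330/38.20 = 6.100e-5 m/d
t = L/v_c = 47.4/6.100e-5 = 777100 d
   = 777100/365 = 2130 yr

2130 years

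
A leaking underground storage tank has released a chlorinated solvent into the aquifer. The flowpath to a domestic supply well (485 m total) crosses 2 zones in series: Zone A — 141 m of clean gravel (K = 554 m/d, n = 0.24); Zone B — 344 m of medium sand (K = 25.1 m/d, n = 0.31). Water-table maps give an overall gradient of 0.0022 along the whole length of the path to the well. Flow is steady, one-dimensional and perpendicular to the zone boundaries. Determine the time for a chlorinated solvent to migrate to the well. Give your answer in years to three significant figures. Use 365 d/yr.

5.04 years

Continuity: the same q passes through each zone, so ΔH = q·Σ(L_j/K_j) — the zones act as resistances in series.
Σ(L/K) = 141/554 + 344/25.1 = 0.2545 + 13.71 = 13.96 d
K_eq = L_total / Σ(L/K) = 485 / 13.96 = 34.74 m/d
q = K_eq · i = 34.74 × 0.0022 = 0.07643 m/d (same in every zone)
Zone A: v = q/n = 0.07643/0.24 = 0.3185 m/d → t_A = 141/0.3185 = 442.7 d
Zone B: v = q/n = 0.07643/0.31 = 0.2466 m/d → t_B = 344/0.2466 = 1395 d
Total t = 442.7 + 1395 = 1838 d
   = 1838 / 365 = 5.04 yr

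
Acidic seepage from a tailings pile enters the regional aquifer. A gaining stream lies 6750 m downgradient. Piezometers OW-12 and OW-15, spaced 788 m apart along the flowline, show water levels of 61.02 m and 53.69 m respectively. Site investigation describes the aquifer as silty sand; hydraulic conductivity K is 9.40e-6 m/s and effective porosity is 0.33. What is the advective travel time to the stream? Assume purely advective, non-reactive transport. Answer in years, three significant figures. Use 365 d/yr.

808 years

Hydraulic gradient i = (61.02 − 53.69) / 788 = 7.33 / 788 = 0.009302
K = 9.40e-6 m/s × 86400 s/d = 0.8122 m/d
q = Ki = 0.8122 × 0.009302 = 0.007555 m/d
Average linear velocity = 0.007555 / 0.33 = 0.02289 m/d
t = L / v = 6750 / 0.02289 = 294800 d
   = 294800 / 365 = 808 yr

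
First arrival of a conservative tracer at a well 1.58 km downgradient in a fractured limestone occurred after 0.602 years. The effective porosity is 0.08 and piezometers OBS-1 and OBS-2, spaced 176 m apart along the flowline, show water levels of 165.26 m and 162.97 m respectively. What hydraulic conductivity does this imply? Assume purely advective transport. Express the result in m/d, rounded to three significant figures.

44.2 m/d

Hydraulic gradient i = (165.26 − 162.97) / 176 = 2.29 / 176 = 0.01301
t = 0.602 years = 219.7 d
L = 1.58 km = 1580 m
v = L / t = 1580 / 219.7 = 7.191 m/d
K = v · n / i = 7.191 × 0.08 / 0.01301 = 44.2 m/d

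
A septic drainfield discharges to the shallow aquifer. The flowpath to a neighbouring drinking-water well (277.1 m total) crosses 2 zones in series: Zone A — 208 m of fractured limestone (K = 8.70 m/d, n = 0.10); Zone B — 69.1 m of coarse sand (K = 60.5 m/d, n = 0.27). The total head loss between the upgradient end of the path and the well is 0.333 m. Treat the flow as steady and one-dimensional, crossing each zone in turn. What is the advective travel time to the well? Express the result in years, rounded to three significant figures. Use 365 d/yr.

8.13 years

Steady 1-D flow in series ⇒ the Darcy flux q is identical in every zone and the zone head losses add (resistances L/K in series).
Σ(L/K) = 208/8.70 + 69.1/60.5 = 23.91 + 1.142 = 25.05 d
q = ΔH / Σ(L/K) = 0.333 / 25.05 = 0.01329 m/d (same in every zone)
Zone A: v = q/n = 0.01329/0.10 = 0.1329 m/d → t_A = 208/0.1329 = 1565 d
Zone B: v = q/n = 0.01329/0.27 = 0.04923 m/d → t_B = 69.1/0.04923 = 1403 d
Total t = 1565 + 1403 = 2968 d
   = 2968 / 365 = 8.13 yr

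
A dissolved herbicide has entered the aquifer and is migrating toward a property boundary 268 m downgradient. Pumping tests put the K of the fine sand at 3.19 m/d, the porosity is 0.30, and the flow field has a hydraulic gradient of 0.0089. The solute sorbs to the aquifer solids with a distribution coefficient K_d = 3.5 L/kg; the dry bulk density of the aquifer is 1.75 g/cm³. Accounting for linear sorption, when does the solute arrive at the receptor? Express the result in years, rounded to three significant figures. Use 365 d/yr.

166 years

Darcy flux q = K·i = 3.19 × 0.0089 = 0.02839 m/d
v = Ki/n = 3.19·0.0089/0.30 = 0.09464 m/d
Retardation R = 1 + ρ_b·K_d/n = 1 + 1.75×3.5/0.30 = 21.42
Contaminant velocity v_c = v/R = 0.09464/21.42 = 0.004419 m/d
t = L/v_c = 268/0.004419 = 60650 d
   = 60650/365 = 166 yr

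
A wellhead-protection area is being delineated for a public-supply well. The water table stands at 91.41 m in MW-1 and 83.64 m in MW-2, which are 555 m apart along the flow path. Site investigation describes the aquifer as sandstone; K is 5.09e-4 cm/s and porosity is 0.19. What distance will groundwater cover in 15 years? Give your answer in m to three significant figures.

177 m

Hydraulic gradient i = (91.41 − 83.64) / 555 = 7.77 / 555 = 0.01400
K = 5.09e-4 cm/s × 864 = 0.4398 m/d
Specific discharge q = 0.4398 × 0.01400 = 0.006157 m/d
Seepage velocity v = q / n = 0.006157 / 0.19 = 0.03240 m/d
T = 15 yr × 365 = 5475 d
L = v × T = 0.03240 × 5475 = 177.4 m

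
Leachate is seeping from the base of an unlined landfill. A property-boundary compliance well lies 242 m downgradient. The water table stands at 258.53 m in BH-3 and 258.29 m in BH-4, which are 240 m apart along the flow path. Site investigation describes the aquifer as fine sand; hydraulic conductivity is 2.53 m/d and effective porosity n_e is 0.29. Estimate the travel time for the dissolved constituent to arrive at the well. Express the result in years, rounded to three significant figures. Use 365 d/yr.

76.0 years

Hydraulic gradient i = (258.53 − 258.29) / 240 = 0.24 / 240 = 0.001000
Darcy flux q = K·i = 2.53 × 0.001000 = 0.002530 m/d
v = Ki/n = 2.53·0.001000/0.29 = 0.008724 m/d
t = L / v = 242 / 0.008724 = 27740 d
   = 27740 / 365 = 76.0 yr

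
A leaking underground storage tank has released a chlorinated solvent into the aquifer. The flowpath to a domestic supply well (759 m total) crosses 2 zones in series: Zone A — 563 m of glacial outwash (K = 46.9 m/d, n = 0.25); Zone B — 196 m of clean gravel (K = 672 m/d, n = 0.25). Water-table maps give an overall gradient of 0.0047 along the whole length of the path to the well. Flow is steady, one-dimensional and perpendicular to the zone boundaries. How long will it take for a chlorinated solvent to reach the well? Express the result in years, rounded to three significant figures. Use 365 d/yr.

1.79 years

For zones in series the flux q is common to all zones; the equivalent conductivity is the harmonic (thickness-weighted) mean, K_eq = L_total / Σ(L_j/K_j).
Σ(L/K) = 563/46.9 + 196/672 = 12.00 + 0.2917 = 12.30 d
K_eq = L_total / Σ(L/K) = 759 / 12.30 = 61.73 m/d
q = K_eq · i = 61.73 × 0.0047 = 0.2901 m/d (same in every zone)
Zone A: v = q/n = 0.2901/0.25 = 1.160 m/d → t_A = 563/1.160 = 485.1 d
Zone B: v = q/n = 0.2901/0.25 = 1.160 m/d → t_B = 196/1.160 = 168.9 d
Total t = 485.1 + 168.9 = 654.0 d
   = 654.0 / 365 = 1.79 yr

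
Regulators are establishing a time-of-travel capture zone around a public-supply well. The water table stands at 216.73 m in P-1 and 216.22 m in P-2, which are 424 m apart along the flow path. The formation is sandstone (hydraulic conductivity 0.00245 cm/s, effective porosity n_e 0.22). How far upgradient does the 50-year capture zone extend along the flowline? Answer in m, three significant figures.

Hydraulic gradient i = (216.73 − 216.22) / 424 = 0.51 / 424 = 0.001203
K = 0.00245 cm/s × 864 = 2.117 m/d
Specific discharge q = 2.117 × 0.001203 = 0.002546 m/d
v = Ki/n = 2.117·0.001203/0.22 = 0.01157 m/d
T = 50 yr × 365 = 18250 d
L = v × T = 0.01157 × 18250 = 211.2 m

211 m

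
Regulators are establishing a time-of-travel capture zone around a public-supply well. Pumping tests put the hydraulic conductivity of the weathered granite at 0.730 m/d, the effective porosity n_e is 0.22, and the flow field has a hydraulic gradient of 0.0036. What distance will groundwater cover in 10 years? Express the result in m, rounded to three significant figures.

43.6 m

Darcy flux q = K·i = 0.730 × 0.0036 = 0.002628 m/d
Average linear velocity = 0.002628 / 0.22 = 0.01195 m/d
T = 10 yr × 365 = 3650 d
L = v × T = 0.01195 × 3650 = 43.60 m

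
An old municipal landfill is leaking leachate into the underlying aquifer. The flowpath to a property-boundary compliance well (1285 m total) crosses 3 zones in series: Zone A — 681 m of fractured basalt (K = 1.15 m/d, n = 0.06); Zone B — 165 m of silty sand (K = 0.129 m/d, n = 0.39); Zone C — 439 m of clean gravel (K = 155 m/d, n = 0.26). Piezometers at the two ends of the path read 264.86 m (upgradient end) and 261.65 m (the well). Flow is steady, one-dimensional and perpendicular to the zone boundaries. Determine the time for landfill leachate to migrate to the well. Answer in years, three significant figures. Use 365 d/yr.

Total head drop ΔH = 264.86 − 261.65 = 3.21 m
Steady 1-D flow in series ⇒ the Darcy flux q is identical in every zone and the zone head losses add (resistances L/K in series).
Σ(L/K) = 681/1.15 + 165/0.129 + 439/155 = 592.2 + 1279 + 2.832 = 1874 d
q = ΔH / Σ(L/K) = 3.21 / 1874 = 0.001713 m/d (same in every zone)
Zone A: v = q/n = 0.001713/0.06 = 0.02855 m/d → t_A = 681/0.02855 = 23860 d
Zone B: v = q/n = 0.001713/0.39 = 0.004392 m/d → t_B = 165/0.004392 = 37570 d
Zone C: v = q/n = 0.001713/0.26 = 0.006588 m/d → t_C = 439/0.006588 = 66640 d
Total t = 23860 + 37570 + 66640 = 128100 d
   = 128100 / 365 = 351 yr

351 years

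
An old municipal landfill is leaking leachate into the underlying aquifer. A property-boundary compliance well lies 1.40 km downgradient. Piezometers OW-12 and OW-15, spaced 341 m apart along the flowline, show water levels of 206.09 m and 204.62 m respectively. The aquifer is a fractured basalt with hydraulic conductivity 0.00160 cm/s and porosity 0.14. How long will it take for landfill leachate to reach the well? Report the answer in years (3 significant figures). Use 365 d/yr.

Hydraulic gradient i = (206.09 − 204.62) / 341 = 1.47 / 341 = 0.004311
K = 0.00160 cm/s × 864 = 1.382 m/d
Darcy flux q = K·i = 1.382 × 0.004311 = 0.005959 m/d
Seepage velocity v = q / n = 0.005959 / 0.14 = 0.04257 m/d
L = 1.40 km = 1400 m
t = L / v = 1400 / 0.04257 = 32890 d
   = 32890 / 365 = 90.1 yr

90.1 years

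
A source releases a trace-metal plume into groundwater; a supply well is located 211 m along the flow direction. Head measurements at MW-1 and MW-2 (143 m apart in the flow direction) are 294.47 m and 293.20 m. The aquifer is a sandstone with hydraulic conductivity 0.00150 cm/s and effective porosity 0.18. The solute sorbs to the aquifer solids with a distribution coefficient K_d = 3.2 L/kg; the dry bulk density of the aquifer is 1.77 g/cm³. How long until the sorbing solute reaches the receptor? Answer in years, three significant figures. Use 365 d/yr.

Hydraulic gradient i = (294.47 − 293.20) / 143 = 1.27 / 143 = 0.008881
K = 0.00150 cm/s × 864 = 1.296 m/d
Specific discharge q = 1.296 × 0.008881 = 0.01151 m/d
v_s = q/n_e = 0.01151/0.18 = 0.06394 m/d
Retardation R = 1 + ρ_b·K_d/n = 1 + 1.77×3.2/0.18 = 32.47
Contaminant velocity v_c = v/R = 0.06394/32.47 = 0.001970 m/d
t = L/v_c = 211/0.001970 = 107100 d
   = 107100/365 = 294 yr

294 years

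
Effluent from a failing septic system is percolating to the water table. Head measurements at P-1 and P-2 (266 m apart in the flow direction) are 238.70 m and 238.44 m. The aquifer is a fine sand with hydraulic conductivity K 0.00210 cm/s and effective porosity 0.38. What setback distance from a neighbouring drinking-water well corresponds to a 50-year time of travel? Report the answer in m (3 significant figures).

85.2 m

Hydraulic gradient i = (238.70 − 238.44) / 266 = 0.26 / 266 = 9.774e-4
K = 0.00210 cm/s × 864 = 1.814 m/d
Specific discharge q = 1.814 × 9.774e-4 = 0.001773 m/d
v = Ki/n = 1.814·9.774e-4/0.38 = 0.004667 m/d
T = 50 yr × 365 = 18250 d
L = v × T = 0.004667 × 18250 = 85.17 m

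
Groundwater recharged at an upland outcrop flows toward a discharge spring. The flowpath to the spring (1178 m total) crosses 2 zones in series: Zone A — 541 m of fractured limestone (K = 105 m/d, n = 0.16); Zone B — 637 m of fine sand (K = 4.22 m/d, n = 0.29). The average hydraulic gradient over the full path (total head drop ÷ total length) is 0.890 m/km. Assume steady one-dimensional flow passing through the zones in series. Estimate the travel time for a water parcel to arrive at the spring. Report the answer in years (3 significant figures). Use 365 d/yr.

111 years

Steady 1-D flow in series ⇒ the Darcy flux q is identical in every zone and the zone head losses add (resistances L/K in series).
Σ(L/K) = 541/105 + 637/4.22 = 5.152 + 150.9 = 156.1 d
K_eq = L_total / Σ(L/K) = 1178 / 156.1 = 7.546 m/d
q = K_eq · i = 7.546 × 8.9e-4 = 0.006716 m/d (same in every zone)
Zone A: v = q/n = 0.006716/0.16 = 0.04198 m/d → t_A = 541/0.04198 = 12890 d
Zone B: v = q/n = 0.006716/0.29 = 0.02316 m/d → t_B = 637/0.02316 = 27500 d
Total t = 12890 + 27500 = 40390 d
   = 40390 / 365 = 111 yr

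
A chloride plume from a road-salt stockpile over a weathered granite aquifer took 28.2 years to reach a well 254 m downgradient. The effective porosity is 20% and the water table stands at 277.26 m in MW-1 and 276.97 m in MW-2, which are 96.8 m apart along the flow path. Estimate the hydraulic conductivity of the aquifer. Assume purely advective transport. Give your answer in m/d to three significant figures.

Hydraulic gradient i = (277.26 − 276.97) / 96.8 = 0.29 / 96.8 = 0.002996
t = 28.2 years = 10290 d
v = L / t = 254 / 10290 = 0.02468 m/d
K = v · n / i = 0.02468 × 0.20 / 0.002996 = 1.65 m/d

1.65 m/d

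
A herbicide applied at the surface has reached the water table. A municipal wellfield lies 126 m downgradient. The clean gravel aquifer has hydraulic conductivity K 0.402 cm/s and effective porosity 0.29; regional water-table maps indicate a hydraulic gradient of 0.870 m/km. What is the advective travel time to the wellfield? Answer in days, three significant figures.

K = 0.402 cm/s × 864 = 347.3 m/d
Specific discharge q = 347.3 × 8.7e-4 = 0.3022 m/d
v_s = q/n_e = 0.3022/0.29 = 1.042 m/d
t = L / v = 126 / 1.042 = 120.9 d

121 days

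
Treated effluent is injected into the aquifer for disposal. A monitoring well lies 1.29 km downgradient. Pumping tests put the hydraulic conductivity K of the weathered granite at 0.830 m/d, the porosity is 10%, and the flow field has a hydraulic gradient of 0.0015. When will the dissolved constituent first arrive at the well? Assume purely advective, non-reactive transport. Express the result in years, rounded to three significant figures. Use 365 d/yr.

q = Ki = 0.830 × 0.0015 = 0.001245 m/d
Average linear velocity = 0.001245 / 0.10 = 0.01245 m/d
L = 1.29 km = 1290 m
t = L / v = 1290 / 0.01245 = 103600 d
   = 103600 / 365 = 284 yr

284 years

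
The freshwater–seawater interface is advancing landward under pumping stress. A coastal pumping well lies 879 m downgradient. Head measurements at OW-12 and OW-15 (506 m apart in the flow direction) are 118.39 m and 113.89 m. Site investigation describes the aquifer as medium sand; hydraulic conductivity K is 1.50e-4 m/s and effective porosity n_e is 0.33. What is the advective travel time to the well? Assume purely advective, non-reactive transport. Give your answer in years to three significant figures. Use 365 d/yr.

Hydraulic gradient i = (118.39 − 113.89) / 506 = 4.50 / 506 = 0.008893
K = 1.50e-4 m/s × 86400 s/d = 12.96 m/d
q = Ki = 12.96 × 0.008893 = 0.1153 m/d
Average linear velocity = 0.1153 / 0.33 = 0.3493 m/d
t = L / v = 879 / 0.3493 = 2517 d
   = 2517 / 365 = 6.90 yr

6.90 years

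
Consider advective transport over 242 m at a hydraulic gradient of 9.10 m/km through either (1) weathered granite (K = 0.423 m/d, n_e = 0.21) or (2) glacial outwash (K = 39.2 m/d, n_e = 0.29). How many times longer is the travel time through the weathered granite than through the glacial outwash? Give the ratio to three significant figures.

67.1

Unit 1 (weathered granite): v = 0.423×0.0091/0.21 = 0.01833 m/d, t = 242/0.01833 = 13200 d
Unit 2 (glacial outwash): v = 39.2×0.0091/0.29 = 1.230 m/d, t = 242/1.230 = 196.7 d
t(weathered granite) / t(glacial outwash) = 13200/196.7 = 67.1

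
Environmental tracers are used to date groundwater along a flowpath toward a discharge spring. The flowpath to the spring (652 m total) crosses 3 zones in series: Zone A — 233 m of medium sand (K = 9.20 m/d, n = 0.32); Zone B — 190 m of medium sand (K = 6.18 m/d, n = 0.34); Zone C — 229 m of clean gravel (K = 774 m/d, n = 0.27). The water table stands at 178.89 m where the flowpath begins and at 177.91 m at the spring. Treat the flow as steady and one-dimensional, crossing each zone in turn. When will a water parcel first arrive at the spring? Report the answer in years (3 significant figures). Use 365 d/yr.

31.7 years

Total head drop ΔH = 178.89 − 177.91 = 0.98 m
Steady 1-D flow in series ⇒ the Darcy flux q is identical in every zone and the zone head losses add (resistances L/K in series).
Σ(L/K) = 233/9.20 + 190/6.18 + 229/774 = 25.33 + 30.74 + 0.2959 = 56.37 d
q = ΔH / Σ(L/K) = 0.98 / 56.37 = 0.01739 m/d (same in every zone)
Zone A: v = q/n = 0.01739/0.32 = 0.05433 m/d → t_A = 233/0.05433 = 4288 d
Zone B: v = q/n = 0.01739/0.34 = 0.05114 m/d → t_B = 190/0.05114 = 3716 d
Zone C: v = q/n = 0.01739/0.27 = 0.06439 m/d → t_C = 229/0.06439 = 3556 d
Total t = 4288 + 3716 + 3556 = 11560 d
   = 11560 / 365 = 31.7 yr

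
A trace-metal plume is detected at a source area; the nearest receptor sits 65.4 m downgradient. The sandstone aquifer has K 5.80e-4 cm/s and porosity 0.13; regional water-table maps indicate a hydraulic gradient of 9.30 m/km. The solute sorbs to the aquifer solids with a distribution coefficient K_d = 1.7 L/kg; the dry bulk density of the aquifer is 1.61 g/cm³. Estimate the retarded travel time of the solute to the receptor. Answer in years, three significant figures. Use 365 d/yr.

110 years

K = 5.80e-4 cm/s × 864 = 0.5011 m/d
Darcy flux q = K·i = 0.5011 × 0.0093 = 0.004660 m/d
v_s = q/n_e = 0.004660/0.13 = 0.03585 m/d
Retardation R = 1 + ρ_b·K_d/n = 1 + 1.61×1.7/0.13 = 22.05
Contaminant velocity v_c = v/R = 0.03585/22.05 = 0.001626 m/d
t = L/v_c = 65.4/0.001626 = 40230 d
   = 40230/365 = 110 yr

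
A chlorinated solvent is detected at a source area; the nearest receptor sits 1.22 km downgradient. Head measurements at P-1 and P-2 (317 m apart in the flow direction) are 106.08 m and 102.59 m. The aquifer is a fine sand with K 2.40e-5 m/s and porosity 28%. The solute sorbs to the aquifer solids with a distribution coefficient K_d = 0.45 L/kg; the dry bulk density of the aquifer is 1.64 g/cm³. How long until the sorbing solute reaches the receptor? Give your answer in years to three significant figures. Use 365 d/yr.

149 years

Hydraulic gradient i = (106.08 − 102.59) / 317 = 3.49 / 317 = 0.01101
K = 2.40e-5 m/s × 86400 s/d = 2.074 m/d
Specific discharge q = 2.074 × 0.01101 = 0.02283 m/d
Seepage velocity v = q / n = 0.02283 / 0.28 = 0.08153 m/d
Retardation R = 1 + ρ_b·K_d/n = 1 + 1.64×0.45/0.28 = 3.636
Contaminant velocity v_c = v/R = 0.08153/3.636 = 0.02243 m/d
L = 1.22 km = 1220 m
t = L/v_c = 1220/0.02243 = 54400 d
   = 54400/365 = 149 yr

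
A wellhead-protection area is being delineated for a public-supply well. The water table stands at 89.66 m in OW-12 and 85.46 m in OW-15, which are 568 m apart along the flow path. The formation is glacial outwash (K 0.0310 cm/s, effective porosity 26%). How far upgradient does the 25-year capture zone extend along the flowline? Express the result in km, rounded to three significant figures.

Hydraulic gradient i = (89.66 − 85.46) / 568 = 4.20 / 568 = 0.007394
K = 0.0310 cm/s × 864 = 26.78 m/d
Specific discharge q = 26.78 × 0.007394 = 0.1981 m/d
Average linear velocity = 0.1981 / 0.26 = 0.7617 m/d
T = 25 yr × 365 = 9125 d
L = v × T = 0.7617 × 9125 = 6951 m
   = 6.95 km

6.95 km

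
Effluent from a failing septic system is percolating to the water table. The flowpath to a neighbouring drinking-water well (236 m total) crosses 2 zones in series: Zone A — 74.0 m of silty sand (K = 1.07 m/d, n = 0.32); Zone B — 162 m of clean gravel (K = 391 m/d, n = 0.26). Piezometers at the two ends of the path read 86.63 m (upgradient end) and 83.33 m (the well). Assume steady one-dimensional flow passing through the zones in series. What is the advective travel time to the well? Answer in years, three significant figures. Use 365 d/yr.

Total head drop ΔH = 86.63 − 83.33 = 3.30 m
Steady 1-D flow in series ⇒ the Darcy flux q is identical in every zone and the zone head losses add (resistances L/K in series).
Σ(L/K) = 74.0/1.07 + 162/391 = 69.16 + 0.4143 = 69.57 d
q = ΔH / Σ(L/K) = 3.30 / 69.57 = 0.04743 m/d (same in every zone)
Zone A: v = q/n = 0.04743/0.32 = 0.1482 m/d → t_A = 74.0/0.1482 = 499.2 d
Zone B: v = q/n = 0.04743/0.26 = 0.1824 m/d → t_B = 162/0.1824 = 888.0 d
Total t = 499.2 + 888.0 = 1387 d
   = 1387 / 365 = 3.80 yr

3.80 years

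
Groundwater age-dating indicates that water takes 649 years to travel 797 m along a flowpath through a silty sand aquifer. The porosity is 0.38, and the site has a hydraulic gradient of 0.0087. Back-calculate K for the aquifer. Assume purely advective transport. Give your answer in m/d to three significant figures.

t = 649 years = 236900 d
v = L / t = 797 / 236900 = 0.003365 m/d
K = v · n / i = 0.003365 × 0.38 / 0.0087 = 0.147 m/d

0.147 m/d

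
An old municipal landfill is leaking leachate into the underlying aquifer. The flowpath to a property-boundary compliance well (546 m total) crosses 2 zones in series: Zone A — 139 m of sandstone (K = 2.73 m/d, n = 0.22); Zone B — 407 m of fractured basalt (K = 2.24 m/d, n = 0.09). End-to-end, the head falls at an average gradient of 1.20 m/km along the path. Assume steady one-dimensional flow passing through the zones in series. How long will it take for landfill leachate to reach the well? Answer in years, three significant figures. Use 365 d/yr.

For zones in series the flux q is common to all zones; the equivalent conductivity is the harmonic (thickness-weighted) mean, K_eq = L_total / Σ(L_j/K_j).
Σ(L/K) = 139/2.73 + 407/2.24 = 50.92 + 181.7 = 232.6 d
K_eq = L_total / Σ(L/K) = 546 / 232.6 = 2.347 m/d
q = K_eq · i = 2.347 × 0.0012 = 0.002817 m/d (same in every zone)
Zone A: v = q/n = 0.002817/0.22 = 0.01280 m/d → t_A = 139/0.01280 = 10860 d
Zone B: v = q/n = 0.002817/0.09 = 0.03130 m/d → t_B = 407/0.03130 = 13000 d
Total t = 10860 + 13000 = 23860 d
   = 23860 / 365 = 65.4 yr

65.4 years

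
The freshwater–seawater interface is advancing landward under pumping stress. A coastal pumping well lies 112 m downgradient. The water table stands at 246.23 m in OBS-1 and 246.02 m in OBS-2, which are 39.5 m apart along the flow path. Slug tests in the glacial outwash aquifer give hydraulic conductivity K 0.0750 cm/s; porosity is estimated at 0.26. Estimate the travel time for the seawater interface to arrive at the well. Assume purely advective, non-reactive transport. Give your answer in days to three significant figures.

Hydraulic gradient i = (246.23 − 246.02) / 39.5 = 0.21 / 39.5 = 0.005316
K = 0.0750 cm/s × 864 = 64.80 m/d
q = Ki = 64.80 × 0.005316 = 0.3445 m/d
v = Ki/n = 64.80·0.005316/0.26 = 1.325 m/d
t = L / v = 112 / 1.325 = 84.53 d

84.5 days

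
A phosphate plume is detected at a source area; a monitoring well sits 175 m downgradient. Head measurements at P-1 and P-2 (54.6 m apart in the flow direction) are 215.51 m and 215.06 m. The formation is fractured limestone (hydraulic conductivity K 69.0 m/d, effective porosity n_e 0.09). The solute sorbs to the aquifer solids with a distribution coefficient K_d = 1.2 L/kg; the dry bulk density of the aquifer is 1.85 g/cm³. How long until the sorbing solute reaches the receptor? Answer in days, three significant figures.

711 days

Hydraulic gradient i = (215.51 − 215.06) / 54.6 = 0.45 / 54.6 = 0.008242
Darcy flux q = K·i = 69.0 × 0.008242 = 0.5687 m/d
v = Ki/n = 69.0·0.008242/0.09 = 6.319 m/d
Retardation R = 1 + ρ_b·K_d/n = 1 + 1.85×1.2/0.09 = 25.67
Contaminant velocity v_c = v/R = 6.319/25.67 = 0.2462 m/d
t = L/v_c = 175/0.2462 = 710.9 d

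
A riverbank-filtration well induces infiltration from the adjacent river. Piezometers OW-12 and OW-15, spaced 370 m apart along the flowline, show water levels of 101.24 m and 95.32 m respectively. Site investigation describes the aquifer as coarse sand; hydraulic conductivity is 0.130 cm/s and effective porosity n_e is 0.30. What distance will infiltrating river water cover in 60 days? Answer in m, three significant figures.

359 m

Hydraulic gradient i = (101.24 − 95.32) / 370 = 5.92 / 370 = 0.01600
K = 0.130 cm/s × 864 = 112.3 m/d
Specific discharge q = 112.3 × 0.01600 = 1.797 m/d
v = Ki/n = 112.3·0.01600/0.30 = 5.990 m/d
L = v × T = 5.990 × 60 = 359.4 m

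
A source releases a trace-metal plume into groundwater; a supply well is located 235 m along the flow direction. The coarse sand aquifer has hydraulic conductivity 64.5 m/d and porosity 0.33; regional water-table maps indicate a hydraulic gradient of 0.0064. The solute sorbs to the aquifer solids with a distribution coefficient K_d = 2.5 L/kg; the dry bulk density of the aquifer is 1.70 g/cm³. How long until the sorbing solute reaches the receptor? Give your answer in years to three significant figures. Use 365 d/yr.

7.14 years

q = Ki = 64.5 × 0.0064 = 0.4128 m/d
Seepage velocity v = q / n = 0.4128 / 0.33 = 1.251 m/d
Retardation R = 1 + ρ_b·K_d/n = 1 + 1.70×2.5/0.33 = 13.88
Contaminant velocity v_c = v/R = 1.251/13.88 = 0.09013 m/d
t = L/v_c = 235/0.09013 = 2607 d
   = 2607/365 = 7.14 yr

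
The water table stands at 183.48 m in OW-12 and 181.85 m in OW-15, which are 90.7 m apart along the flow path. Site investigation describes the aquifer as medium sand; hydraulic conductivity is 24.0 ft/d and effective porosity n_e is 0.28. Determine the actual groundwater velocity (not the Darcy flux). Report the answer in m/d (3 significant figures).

Hydraulic gradient i = (183.48 − 181.85) / 90.7 = 1.63 / 90.7 = 0.01797
K = 24.0 ft/d × 0.3048 = 7.315 m/d
Specific discharge q = 7.315 × 0.01797 = 0.1315 m/d
Seepage velocity v = q / n = 0.1315 / 0.28 = 0.4695 m/d

0.470 m/d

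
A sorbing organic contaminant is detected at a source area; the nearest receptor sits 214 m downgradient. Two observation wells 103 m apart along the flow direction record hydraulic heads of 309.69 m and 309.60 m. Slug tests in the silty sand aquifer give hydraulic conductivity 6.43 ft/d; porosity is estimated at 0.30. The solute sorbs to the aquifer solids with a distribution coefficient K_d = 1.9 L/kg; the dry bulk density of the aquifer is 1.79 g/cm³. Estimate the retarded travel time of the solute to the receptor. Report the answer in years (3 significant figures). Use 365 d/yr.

Hydraulic gradient i = (309.69 − 309.60) / 103 = 0.09 / 103 = 8.738e-4
K = 6.43 ft/d × 0.3048 = 1.960 m/d
q = Ki = 1.960 × 8.738e-4 = 0.001713 m/d
v = Ki/n = 1.960·8.738e-4/0.30 = 0.005708 m/d
Retardation R = 1 + ρ_b·K_d/n = 1 + 1.79×1.9/0.30 = 12.34
Contaminant velocity v_c = v/R = 0.005708/12.34 = 4.627e-4 m/d
t = L/v_c = 214/4.627e-4 = 462500 d
   = 462500/365 = 1270 yr

1270 years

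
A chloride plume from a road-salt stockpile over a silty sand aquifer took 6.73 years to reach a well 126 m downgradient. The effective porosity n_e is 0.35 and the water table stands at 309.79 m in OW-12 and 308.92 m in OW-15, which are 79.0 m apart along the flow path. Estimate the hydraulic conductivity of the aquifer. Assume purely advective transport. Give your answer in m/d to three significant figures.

Hydraulic gradient i = (309.79 − 308.92) / 79.0 = 0.87 / 79.0 = 0.01101
t = 6.73 years = 2456 d
v = L / t = 126 / 2456 = 0.05129 m/d
K = v · n / i = 0.05129 × 0.35 / 0.01101 = 1.63 m/d

1.63 m/d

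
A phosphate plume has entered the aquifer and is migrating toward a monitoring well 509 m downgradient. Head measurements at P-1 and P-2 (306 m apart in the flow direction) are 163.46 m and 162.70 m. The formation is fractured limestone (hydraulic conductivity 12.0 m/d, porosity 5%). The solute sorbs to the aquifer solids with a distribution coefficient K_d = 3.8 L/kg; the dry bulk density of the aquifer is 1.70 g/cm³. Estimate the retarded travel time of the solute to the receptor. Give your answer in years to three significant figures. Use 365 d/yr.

305 years

Hydraulic gradient i = (163.46 − 162.70) / 306 = 0.76 / 306 = 0.002484
Specific discharge q = 12.0 × 0.002484 = 0.02980 m/d
Average linear velocity = 0.02980 / 0.05 = 0.5961 m/d
Retardation R = 1 + ρ_b·K_d/n = 1 + 1.70×3.8/0.05 = 130.2
Contaminant velocity v_c = v/R = 0.5961/130.2 = 0.004578 m/d
t = L/v_c = 509/0.004578 = 111200 d
   = 111200/365 = 305 yr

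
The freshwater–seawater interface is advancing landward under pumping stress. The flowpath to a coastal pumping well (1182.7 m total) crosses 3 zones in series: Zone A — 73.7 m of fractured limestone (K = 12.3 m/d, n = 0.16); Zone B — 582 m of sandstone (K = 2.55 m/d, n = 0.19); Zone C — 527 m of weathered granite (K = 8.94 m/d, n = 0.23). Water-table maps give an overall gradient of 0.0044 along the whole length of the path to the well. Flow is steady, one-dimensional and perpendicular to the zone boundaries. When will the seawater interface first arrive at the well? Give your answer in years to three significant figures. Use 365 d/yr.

37.6 years

For zones in series the flux q is common to all zones; the equivalent conductivity is the harmonic (thickness-weighted) mean, K_eq = L_total / Σ(L_j/K_j).
Σ(L/K) = 73.7/12.3 + 582/2.55 + 527/8.94 = 5.992 + 228.2 + 58.95 = 293.2 d
K_eq = L_total / Σ(L/K) = 1182.7 / 293.2 = 4.034 m/d
q = K_eq · i = 4.034 × 0.0044 = 0.01775 m/d (same in every zone)
Zone A: v = q/n = 0.01775/0.16 = 0.1109 m/d → t_A = 73.7/0.1109 = 664.3 d
Zone B: v = q/n = 0.01775/0.19 = 0.09342 m/d → t_B = 582/0.09342 = 6230 d
Zone C: v = q/n = 0.01775/0.23 = 0.07717 m/d → t_C = 527/0.07717 = 6829 d
Total t = 664.3 + 6230 + 6829 = 13720 d
   = 13720 / 365 = 37.6 yr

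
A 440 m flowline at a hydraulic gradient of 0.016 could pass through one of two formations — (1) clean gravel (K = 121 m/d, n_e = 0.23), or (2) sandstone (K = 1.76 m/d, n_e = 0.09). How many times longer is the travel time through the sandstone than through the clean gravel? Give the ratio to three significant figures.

26.9

Unit 1 (clean gravel): v = 121×0.016/0.23 = 8.417 m/d, t = 440/8.417 = 52.27 d
Unit 2 (sandstone): v = 1.76×0.016/0.09 = 0.3129 m/d, t = 440/0.3129 = 1406 d
t(sandstone) / t(clean gravel) = 1406/52.27 = 26.9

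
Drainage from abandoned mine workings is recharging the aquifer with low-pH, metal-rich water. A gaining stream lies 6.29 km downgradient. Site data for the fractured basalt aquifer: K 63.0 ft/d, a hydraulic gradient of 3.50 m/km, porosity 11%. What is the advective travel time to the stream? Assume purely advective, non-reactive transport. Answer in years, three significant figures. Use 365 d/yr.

28.2 years

K = 63.0 ft/d × 0.3048 = 19.20 m/d
Darcy flux q = K·i = 19.20 × 0.0035 = 0.06721 m/d
v = Ki/n = 19.20·0.0035/0.11 = 0.6110 m/d
L = 6.29 km = 6290 m
t = L / v = 6290 / 0.6110 = 10290 d
   = 10290 / 365 = 28.2 yr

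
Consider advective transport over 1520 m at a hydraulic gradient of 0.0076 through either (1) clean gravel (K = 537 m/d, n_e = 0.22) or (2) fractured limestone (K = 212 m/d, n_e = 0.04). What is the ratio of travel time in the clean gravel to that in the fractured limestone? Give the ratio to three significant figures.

2.17

Unit 1 (clean gravel): v = 537×0.0076/0.22 = 18.55 m/d, t = 1520/18.55 = 81.94 d
Unit 2 (fractured limestone): v = 212×0.0076/0.04 = 40.28 m/d, t = 1520/40.28 = 37.74 d
t(clean gravel) / t(fractured limestone) = 81.94/37.74 = 2.17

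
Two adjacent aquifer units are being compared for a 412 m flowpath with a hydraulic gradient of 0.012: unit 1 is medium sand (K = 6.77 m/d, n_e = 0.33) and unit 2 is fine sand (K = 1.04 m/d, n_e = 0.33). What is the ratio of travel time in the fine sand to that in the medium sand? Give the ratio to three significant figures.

Unit 1 (medium sand): v = 6.77×0.012/0.33 = 0.2462 m/d, t = 412/0.2462 = 1674 d
Unit 2 (fine sand): v = 1.04×0.012/0.33 = 0.03782 m/d, t = 412/0.03782 = 10890 d
t(fine sand) / t(medium sand) = 10890/1674 = 6.51

6.51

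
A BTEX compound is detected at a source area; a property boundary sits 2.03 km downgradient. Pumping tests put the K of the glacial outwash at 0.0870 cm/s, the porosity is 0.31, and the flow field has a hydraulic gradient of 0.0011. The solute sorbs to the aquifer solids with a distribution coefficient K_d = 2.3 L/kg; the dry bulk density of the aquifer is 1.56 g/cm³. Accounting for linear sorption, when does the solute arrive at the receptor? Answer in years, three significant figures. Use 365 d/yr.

262 years

K = 0.0870 cm/s × 864 = 75.17 m/d
q = Ki = 75.17 × 0.0011 = 0.08268 m/d
v_s = q/n_e = 0.08268/0.31 = 0.2667 m/d
Retardation R = 1 + ρ_b·K_d/n = 1 + 1.56×2.3/0.31 = 12.57
Contaminant velocity v_c = v/R = 0.2667/12.57 = 0.02121 m/d
L = 2.03 km = 2030 m
t = L/v_c = 2030/0.02121 = 95700 d
   = 95700/365 = 262 yr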